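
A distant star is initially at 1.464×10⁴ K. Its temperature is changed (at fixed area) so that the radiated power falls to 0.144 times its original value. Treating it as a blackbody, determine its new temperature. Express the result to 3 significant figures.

P ∝ T⁴, so T₂/T₁ = (P₂/P₁)^(1/4) = (0.144)^(1/4) = 0.616014.
T₂ = 1.464×10⁴ × 0.616014 = 9.02×10³ K.

T₂ ≈ 9.02×10³ K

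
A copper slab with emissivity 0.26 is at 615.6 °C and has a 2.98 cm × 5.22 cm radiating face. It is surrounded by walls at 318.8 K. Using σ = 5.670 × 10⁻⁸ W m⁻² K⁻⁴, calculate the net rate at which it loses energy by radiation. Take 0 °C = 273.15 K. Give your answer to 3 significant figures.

Net loss ≈ 14.1 W

T = 615.6 °C + 273.15 = 888.75 K.
Area A = 0.0298 × 0.0522 = 1.55556×10⁻³ m².
Net radiated power P_net = εσA(T⁴ − T₀⁴) = 0.26×5.670×10⁻⁸×1.55556×10⁻³×(888.75⁴ − 318.8⁴).
T⁴ − T₀⁴ = 6.23905×10¹¹ − 1.03294×10¹⁰ = 6.13576×10¹¹ K⁴, so P_net = 14.1 W.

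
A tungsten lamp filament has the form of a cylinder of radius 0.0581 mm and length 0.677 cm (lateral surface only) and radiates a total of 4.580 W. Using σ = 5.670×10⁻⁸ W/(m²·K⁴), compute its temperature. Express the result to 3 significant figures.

T ≈ 2.39×10³ K

Lateral area A = 2πrL = 2π×5.81×10⁻⁵×6.77×10⁻³ = 2.47141×10⁻⁶ m².
P = σAT⁴ ⇒ T = (P/(σA))^(1/4) = (4.580/(5.670×10⁻⁸×2.47141×10⁻⁶))^(1/4) = 2.39×10³ K.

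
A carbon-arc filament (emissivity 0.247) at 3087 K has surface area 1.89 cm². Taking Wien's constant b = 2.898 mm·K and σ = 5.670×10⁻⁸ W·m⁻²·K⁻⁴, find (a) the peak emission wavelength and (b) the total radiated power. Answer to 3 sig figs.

λ_max ≈ 0.939 μm; P ≈ 240 W

(a) λ_max = b/T = 2.898×10⁻³/3087 = 9.388×10⁻⁷ m = 0.939 μm.
Area A = 1.89 cm² = 1.89×10⁻⁴ m².
(b) P = εσAT⁴ = 0.247×5.670×10⁻⁸×1.89×10⁻⁴×(3087)⁴ = 240 W.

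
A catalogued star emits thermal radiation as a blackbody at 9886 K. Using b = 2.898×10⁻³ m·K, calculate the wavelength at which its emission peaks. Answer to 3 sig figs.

λ_max ≈ 293 nm

Wien's displacement law: λ_max = b/T = (2.898×10⁻³ m·K)/(9886 K) = 2.931×10⁻⁷ m.
That is 293 nm, in the ultraviolet range.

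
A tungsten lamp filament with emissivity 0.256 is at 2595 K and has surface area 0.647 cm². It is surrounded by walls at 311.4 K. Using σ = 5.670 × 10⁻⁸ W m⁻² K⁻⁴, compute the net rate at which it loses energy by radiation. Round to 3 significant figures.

Area A = 0.647 cm² = 6.47×10⁻⁵ m².
Net radiated power P_net = εσA(T⁴ − T₀⁴) = 0.256×5.670×10⁻⁸×6.47×10⁻⁵×(2595⁴ − 311.4⁴).
T⁴ − T₀⁴ = 4.53471×10¹³ − 9.40317×10⁹ = 4.53377×10¹³ K⁴, so P_net = 42.6 W.

Net loss ≈ 42.6 W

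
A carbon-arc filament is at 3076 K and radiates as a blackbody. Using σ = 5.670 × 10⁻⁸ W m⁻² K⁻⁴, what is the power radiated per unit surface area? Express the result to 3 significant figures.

I ≈ 5.08×10⁶ W/m²

Stefan–Boltzmann: I = σT⁴ = 5.670×10⁻⁸ × (3076)⁴ = 5.08×10⁶ W/m².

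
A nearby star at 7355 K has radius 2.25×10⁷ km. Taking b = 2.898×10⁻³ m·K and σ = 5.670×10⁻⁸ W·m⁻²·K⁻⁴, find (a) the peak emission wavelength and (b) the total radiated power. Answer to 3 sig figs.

(a) λ_max = b/T = 2.898×10⁻³/7355 = 3.940×10⁻⁷ m = 0.394 μm.
Surface area A = 4πR² = 4π(2.25×10¹⁰ m)² = 6.36173×10²¹ m².
(b) P = σAT⁴ = 5.670×10⁻⁸×6.36173×10²¹×(7355)⁴ = 1.06×10³⁰ W.

λ_max ≈ 0.394 μm; P ≈ 1.06×10³⁰ W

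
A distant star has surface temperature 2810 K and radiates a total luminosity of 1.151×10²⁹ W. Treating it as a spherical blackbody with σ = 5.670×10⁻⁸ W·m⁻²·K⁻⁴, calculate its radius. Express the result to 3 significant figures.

R ≈ 5.09×10¹⁰ m

L = 4πR²σT⁴ ⇒ R = √(L/(4πσT⁴)).
σT⁴ = 3.53515×10⁶ W/m², so R = √(1.151×10²⁹/(4π×3.53515×10⁶)) = 5.09×10¹⁰ m.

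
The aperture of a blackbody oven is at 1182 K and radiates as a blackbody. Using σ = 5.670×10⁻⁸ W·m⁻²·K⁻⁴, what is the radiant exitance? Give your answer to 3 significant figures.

I ≈ 1.11×10⁵ W/m²

Stefan–Boltzmann: I = σT⁴ = 5.670×10⁻⁸ × (1182)⁴ = 1.11×10⁵ W/m².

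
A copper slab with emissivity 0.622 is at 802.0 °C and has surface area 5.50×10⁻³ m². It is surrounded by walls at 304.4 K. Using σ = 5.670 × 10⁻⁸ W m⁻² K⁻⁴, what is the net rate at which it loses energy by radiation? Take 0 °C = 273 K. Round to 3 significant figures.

Net loss ≈ 257 W

T = 802.0 °C + 273 = 1075.0 K.
Area A = 5.50×10⁻³ m².
Net radiated power P_net = εσA(T⁴ − T₀⁴) = 0.622×5.670×10⁻⁸×5.50×10⁻³×(1075.0⁴ − 304.4⁴).
T⁴ − T₀⁴ = 1.33547×10¹² − 8.58576×10⁹ = 1.32688×10¹² K⁴, so P_net = 257 W.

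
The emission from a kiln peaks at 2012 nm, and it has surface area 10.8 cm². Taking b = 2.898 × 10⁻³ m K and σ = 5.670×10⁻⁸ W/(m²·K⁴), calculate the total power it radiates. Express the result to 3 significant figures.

Wien's law: T = b/λ_max = 2.898×10⁻³/2.012×10⁻⁶ = 1440.36 K.
Area A = 10.8 cm² = 1.08×10⁻³ m².
Then P = σAT⁴ = 5.670×10⁻⁸×1.08×10⁻³×(1440.36)⁴ = 264 W.

P ≈ 264 W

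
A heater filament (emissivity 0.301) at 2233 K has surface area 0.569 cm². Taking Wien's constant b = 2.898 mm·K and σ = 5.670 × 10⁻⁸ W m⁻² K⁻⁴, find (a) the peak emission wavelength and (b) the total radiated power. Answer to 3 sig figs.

λ_max ≈ 1.30 μm; P ≈ 24.1 W

(a) λ_max = b/T = 2.898×10⁻³/2233 = 1.298×10⁻⁶ m = 1.30 μm.
Area A = 0.569 cm² = 5.69×10⁻⁵ m².
(b) P = εσAT⁴ = 0.301×5.670×10⁻⁸×5.69×10⁻⁵×(2233)⁴ = 24.1 W.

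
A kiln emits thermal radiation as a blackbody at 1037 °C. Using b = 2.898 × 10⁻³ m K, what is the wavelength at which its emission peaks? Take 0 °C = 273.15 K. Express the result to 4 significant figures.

λ_max ≈ 2.212 μm

T = 1037 °C + 273.15 = 1310.15 K.
Wien's displacement law: λ_max = b/T = (2.898×10⁻³ m·K)/(1310.15 K) = 2.2120×10⁻⁶ m.
That is 2.212 μm, in the infrared range.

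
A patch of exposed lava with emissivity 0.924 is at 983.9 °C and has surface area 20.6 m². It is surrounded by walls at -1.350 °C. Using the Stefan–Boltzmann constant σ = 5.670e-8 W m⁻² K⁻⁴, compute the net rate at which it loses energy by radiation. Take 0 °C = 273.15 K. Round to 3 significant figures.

T = 983.9 °C + 273.15 = 1257.05 K.
Surroundings: T = -1.350 °C + 273.15 = 271.800 K.
Area A = 20.6 m².
Net radiated power P_net = εσA(T⁴ − T₀⁴) = 0.924×5.670×10⁻⁸×20.6×(1257.05⁴ − 271.800⁴).
T⁴ − T₀⁴ = 2.49695×10¹² − 5.45755×10⁹ = 2.49149×10¹² K⁴, so P_net = 2.69×10⁶ W.

Net loss ≈ 2.69×10⁶ W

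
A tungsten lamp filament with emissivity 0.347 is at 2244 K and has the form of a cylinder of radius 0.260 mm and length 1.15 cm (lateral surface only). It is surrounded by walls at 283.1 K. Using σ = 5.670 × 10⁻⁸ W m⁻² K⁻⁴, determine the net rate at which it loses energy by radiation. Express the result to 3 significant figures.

Net loss ≈ 9.37 W

Lateral area A = 2πrL = 2π×2.60×10⁻⁴×0.0115 = 1.87867×10⁻⁵ m².
Net radiated power P_net = εσA(T⁴ − T₀⁴) = 0.347×5.670×10⁻⁸×1.87867×10⁻⁵×(2244⁴ − 283.1⁴).
T⁴ − T₀⁴ = 2.53566×10¹³ − 6.42332×10⁹ = 2.53502×10¹³ K⁴, so P_net = 9.37 W.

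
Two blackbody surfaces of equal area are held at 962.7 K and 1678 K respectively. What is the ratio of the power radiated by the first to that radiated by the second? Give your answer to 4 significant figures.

P₁/P₂ ≈ 0.1083

With equal areas, P₁/P₂ = (T₁/T₂)⁴ = (962.7/1678)⁴ = 0.1083.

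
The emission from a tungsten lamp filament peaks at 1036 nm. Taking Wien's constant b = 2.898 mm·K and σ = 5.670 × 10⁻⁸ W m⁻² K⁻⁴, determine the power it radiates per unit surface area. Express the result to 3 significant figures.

Wien's law: T = b/λ_max = 2.898×10⁻³/1.036×10⁻⁶ = 2797.30 K.
Then I = σT⁴ = 5.670×10⁻⁸×(2797.30)⁴ = 3.47×10⁶ W/m².

I ≈ 3.47×10⁶ W/m²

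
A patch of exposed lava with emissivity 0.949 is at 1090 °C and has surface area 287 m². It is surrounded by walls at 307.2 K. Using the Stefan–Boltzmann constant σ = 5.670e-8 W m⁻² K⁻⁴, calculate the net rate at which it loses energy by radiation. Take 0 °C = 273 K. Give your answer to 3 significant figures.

T = 1090 °C + 273 = 1363 K.
Area A = 287 m².
Net radiated power P_net = εσA(T⁴ − T₀⁴) = 0.949×5.670×10⁻⁸×287×(1363⁴ − 307.2⁴).
T⁴ − T₀⁴ = 3.45131×10¹² − 8.90604×10⁹ = 3.44240×10¹² K⁴, so P_net = 5.32×10⁷ W.

Net loss ≈ 5.32×10⁷ W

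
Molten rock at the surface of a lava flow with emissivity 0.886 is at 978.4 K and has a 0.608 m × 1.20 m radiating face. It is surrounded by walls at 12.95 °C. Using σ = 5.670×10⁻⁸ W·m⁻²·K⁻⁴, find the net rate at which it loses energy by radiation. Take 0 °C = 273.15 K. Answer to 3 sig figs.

Surroundings: T = 12.95 °C + 273.15 = 286.10 K.
Area A = 0.608 × 1.20 = 0.7296 m².
Net radiated power P_net = εσA(T⁴ − T₀⁴) = 0.886×5.670×10⁻⁸×0.7296×(978.4⁴ − 286.10⁴).
T⁴ − T₀⁴ = 9.16359×10¹¹ − 6.69995×10⁹ = 9.09659×10¹¹ K⁴, so P_net = 3.33×10⁴ W.

Net loss ≈ 3.33×10⁴ W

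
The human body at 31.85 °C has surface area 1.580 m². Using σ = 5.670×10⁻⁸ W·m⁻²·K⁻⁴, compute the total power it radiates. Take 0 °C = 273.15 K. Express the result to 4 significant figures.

P ≈ 775.2 W

T = 31.85 °C + 273.15 = 305.00 K.
Area A = 1.580 m².
P = σAT⁴ = 5.670×10⁻⁸ × 1.580 × (305.00)⁴ = 775.2 W.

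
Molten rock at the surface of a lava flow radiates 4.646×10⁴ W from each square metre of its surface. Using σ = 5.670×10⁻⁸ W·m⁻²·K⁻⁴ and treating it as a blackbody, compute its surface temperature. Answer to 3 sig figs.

T ≈ 951 K

I = σT⁴, so T = (I/σ)^(1/4) = (4.646×10⁴/(5.670×10⁻⁸))^(1/4) = 951 K.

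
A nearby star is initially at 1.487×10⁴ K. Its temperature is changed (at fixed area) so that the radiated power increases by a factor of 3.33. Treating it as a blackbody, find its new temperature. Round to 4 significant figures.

P ∝ T⁴, so T₂/T₁ = (P₂/P₁)^(1/4) = (3.33)^(1/4) = 1.35086.
T₂ = 1.487×10⁴ × 1.35086 = 2.009×10⁴ K.

T₂ ≈ 2.009×10⁴ K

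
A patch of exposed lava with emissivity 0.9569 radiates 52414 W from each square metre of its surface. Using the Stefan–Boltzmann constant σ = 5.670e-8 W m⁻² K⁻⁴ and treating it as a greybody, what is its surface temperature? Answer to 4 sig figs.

T ≈ 991.4 K

I = εσT⁴, so T = (I/εσ)^(1/4) = (52414/(0.9569×5.670×10⁻⁸))^(1/4) = 991.4 K.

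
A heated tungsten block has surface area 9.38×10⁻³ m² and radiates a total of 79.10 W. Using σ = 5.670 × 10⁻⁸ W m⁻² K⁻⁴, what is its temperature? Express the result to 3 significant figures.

Area A = 9.38×10⁻³ m².
P = σAT⁴ ⇒ T = (P/(σA))^(1/4) = (79.10/(5.670×10⁻⁸×9.38×10⁻³))^(1/4) = 621 K.

T ≈ 621 K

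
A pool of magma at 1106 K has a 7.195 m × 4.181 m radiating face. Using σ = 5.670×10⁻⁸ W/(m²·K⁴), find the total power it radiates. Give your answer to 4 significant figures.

P ≈ 2.552×10⁶ W

Area A = 7.195 × 4.181 = 30.0823 m².
P = σAT⁴ = 5.670×10⁻⁸ × 30.0823 × (1106)⁴ = 2.552×10⁶ W.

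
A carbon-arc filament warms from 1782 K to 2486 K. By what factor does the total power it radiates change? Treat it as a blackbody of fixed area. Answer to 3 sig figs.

P₂/P₁ ≈ 3.79

P ∝ T⁴, so P₂/P₁ = (T₂/T₁)⁴ = (2486/1782)⁴ = (1.39506)⁴ = 3.79.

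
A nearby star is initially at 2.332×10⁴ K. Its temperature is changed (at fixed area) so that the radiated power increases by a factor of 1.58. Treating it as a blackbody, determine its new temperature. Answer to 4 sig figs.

T₂ ≈ 2.615×10⁴ K

P ∝ T⁴, so T₂/T₁ = (P₂/P₁)^(1/4) = (1.58)^(1/4) = 1.12115.
T₂ = 2.332×10⁴ × 1.12115 = 2.615×10⁴ K.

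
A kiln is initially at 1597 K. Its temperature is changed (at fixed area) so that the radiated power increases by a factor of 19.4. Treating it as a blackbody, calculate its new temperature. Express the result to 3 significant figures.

P ∝ T⁴, so T₂/T₁ = (P₂/P₁)^(1/4) = (19.4)^(1/4) = 2.09870.
T₂ = 1597 × 2.09870 = 3.35×10³ K.

T₂ ≈ 3.35×10³ K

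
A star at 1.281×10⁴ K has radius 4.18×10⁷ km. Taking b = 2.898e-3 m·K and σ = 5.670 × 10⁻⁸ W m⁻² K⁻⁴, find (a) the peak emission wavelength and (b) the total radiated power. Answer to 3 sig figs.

(a) λ_max = b/T = 2.898×10⁻³/1.281×10⁴ = 2.262×10⁻⁷ m = 226 nm.
Surface area A = 4πR² = 4π(4.18×10¹⁰ m)² = 2.19565×10²² m².
(b) P = σAT⁴ = 5.670×10⁻⁸×2.19565×10²²×(1.281×10⁴)⁴ = 3.35×10³¹ W.

λ_max ≈ 226 nm; P ≈ 3.35×10³¹ W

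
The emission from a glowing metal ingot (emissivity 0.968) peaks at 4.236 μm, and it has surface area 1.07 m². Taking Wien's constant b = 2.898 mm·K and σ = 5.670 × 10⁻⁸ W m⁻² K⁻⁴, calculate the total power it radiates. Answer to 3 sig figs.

P ≈ 1.29×10⁴ W

Wien's law: T = b/λ_max = 2.898×10⁻³/4.236×10⁻⁶ = 684.136 K.
Area A = 1.07 m².
Then P = εσAT⁴ = 0.968×5.670×10⁻⁸×1.07×(684.136)⁴ = 1.29×10⁴ W.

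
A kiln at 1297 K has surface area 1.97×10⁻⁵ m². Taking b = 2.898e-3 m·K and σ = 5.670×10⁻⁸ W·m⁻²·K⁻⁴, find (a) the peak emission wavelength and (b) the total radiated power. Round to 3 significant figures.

λ_max ≈ 2.23×10³ nm; P ≈ 3.16 W

(a) λ_max = b/T = 2.898×10⁻³/1297 = 2.234×10⁻⁶ m = 2.23×10³ nm.
Area A = 1.97×10⁻⁵ m².
(b) P = σAT⁴ = 5.670×10⁻⁸×1.97×10⁻⁵×(1297)⁴ = 3.16 W.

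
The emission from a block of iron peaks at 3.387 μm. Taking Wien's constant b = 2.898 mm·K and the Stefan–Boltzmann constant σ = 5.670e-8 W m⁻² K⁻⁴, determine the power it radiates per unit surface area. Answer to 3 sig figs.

I ≈ 3.04×10⁴ W/m²

Wien's law: T = b/λ_max = 2.898×10⁻³/3.387×10⁻⁶ = 855.624 K.
Then I = σT⁴ = 5.670×10⁻⁸×(855.624)⁴ = 3.04×10⁴ W/m².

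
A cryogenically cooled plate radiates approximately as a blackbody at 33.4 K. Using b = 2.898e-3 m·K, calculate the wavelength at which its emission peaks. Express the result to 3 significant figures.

Wien's displacement law: λ_max = b/T = (2.898×10⁻³ m·K)/(33.4 K) = 8.677×10⁻⁵ m.
That is 86.8 μm, in the infrared range.

λ_max ≈ 86.8 μm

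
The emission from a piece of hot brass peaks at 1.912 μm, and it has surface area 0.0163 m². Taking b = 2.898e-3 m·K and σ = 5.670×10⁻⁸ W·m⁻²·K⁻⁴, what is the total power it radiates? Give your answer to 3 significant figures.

Wien's law: T = b/λ_max = 2.898×10⁻³/1.912×10⁻⁶ = 1515.69 K.
Area A = 0.0163 m².
Then P = σAT⁴ = 5.670×10⁻⁸×0.0163×(1515.69)⁴ = 4.88×10³ W.

P ≈ 4.88×10³ W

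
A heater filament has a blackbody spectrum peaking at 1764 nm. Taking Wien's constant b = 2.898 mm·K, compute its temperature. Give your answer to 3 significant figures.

T ≈ 1.64×10³ K

Wien's law gives T = b/λ_max = (2.898×10⁻³ m·K)/(1.764×10⁻⁶ m) = 1.64×10³ K.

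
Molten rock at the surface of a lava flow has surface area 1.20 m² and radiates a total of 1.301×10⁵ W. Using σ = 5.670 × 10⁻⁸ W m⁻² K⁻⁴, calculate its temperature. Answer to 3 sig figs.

Area A = 1.20 m².
P = σAT⁴ ⇒ T = (P/(σA))^(1/4) = (1.301×10⁵/(5.670×10⁻⁸×1.20))^(1/4) = 1.18×10³ K.

T ≈ 1.18×10³ K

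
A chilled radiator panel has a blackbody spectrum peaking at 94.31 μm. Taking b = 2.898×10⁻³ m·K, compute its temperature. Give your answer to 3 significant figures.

Wien's law gives T = b/λ_max = (2.898×10⁻³ m·K)/(9.431×10⁻⁵ m) = 30.7 K.

T ≈ 30.7 K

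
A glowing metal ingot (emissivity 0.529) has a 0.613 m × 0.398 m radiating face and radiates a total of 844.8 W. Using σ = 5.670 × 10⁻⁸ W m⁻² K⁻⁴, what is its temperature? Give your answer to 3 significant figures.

T ≈ 583 K

Area A = 0.613 × 0.398 = 0.243974 m².
P = εσAT⁴ ⇒ T = (P/(εσA))^(1/4) = (844.8/(0.529×5.670×10⁻⁸×0.243974))^(1/4) = 583 K.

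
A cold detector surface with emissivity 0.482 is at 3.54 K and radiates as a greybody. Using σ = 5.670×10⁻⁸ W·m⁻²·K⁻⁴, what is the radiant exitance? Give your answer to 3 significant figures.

Stefan–Boltzmann: I = εσT⁴ = 0.482 × 5.670×10⁻⁸ × (3.54)⁴ = 4.29×10⁻⁶ W/m².

I ≈ 4.29×10⁻⁶ W/m²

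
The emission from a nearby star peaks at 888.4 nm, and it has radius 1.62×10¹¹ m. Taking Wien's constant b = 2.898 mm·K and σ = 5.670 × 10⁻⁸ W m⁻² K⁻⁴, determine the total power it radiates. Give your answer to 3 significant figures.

P ≈ 2.12×10³⁰ W

Wien's law: T = b/λ_max = 2.898×10⁻³/8.884×10⁻⁷ = 3262.04 K.
Surface area A = 4πR² = 4π(1.62×10¹¹ m)² = 3.29792×10²³ m².
Then P = σAT⁴ = 5.670×10⁻⁸×3.29792×10²³×(3262.04)⁴ = 2.12×10³⁰ W.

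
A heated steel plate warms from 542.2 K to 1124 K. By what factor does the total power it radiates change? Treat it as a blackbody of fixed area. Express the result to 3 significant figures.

P₂/P₁ ≈ 18.5

P ∝ T⁴, so P₂/P₁ = (T₂/T₁)⁴ = (1124/542.2)⁴ = (2.07304)⁴ = 18.5.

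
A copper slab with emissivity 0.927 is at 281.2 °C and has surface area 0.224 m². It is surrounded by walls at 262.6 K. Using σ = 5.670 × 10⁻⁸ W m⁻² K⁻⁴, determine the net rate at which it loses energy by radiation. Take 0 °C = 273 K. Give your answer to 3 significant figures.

Net loss ≈ 1.05×10³ W

T = 281.2 °C + 273 = 554.2 K.
Area A = 0.224 m².
Net radiated power P_net = εσA(T⁴ − T₀⁴) = 0.927×5.670×10⁻⁸×0.224×(554.2⁴ − 262.6⁴).
T⁴ − T₀⁴ = 9.43335×10¹⁰ − 4.75531×10⁹ = 8.95782×10¹⁰ K⁴, so P_net = 1.05×10³ W.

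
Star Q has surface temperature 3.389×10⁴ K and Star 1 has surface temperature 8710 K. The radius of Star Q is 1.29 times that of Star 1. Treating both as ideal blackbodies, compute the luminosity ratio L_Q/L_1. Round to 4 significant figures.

L_Q/L_1 ≈ 381.4

L ∝ R²T⁴, so L_Q/L_1 = (R_Q/R_1)²(T_Q/T_1)⁴ = (1.29)² × (3.389×10⁴/8710)⁴ = 1.6641 × 229.199 = 381.4.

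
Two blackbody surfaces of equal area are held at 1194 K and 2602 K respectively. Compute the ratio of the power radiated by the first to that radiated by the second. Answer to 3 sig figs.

With equal areas, P₁/P₂ = (T₁/T₂)⁴ = (1194/2602)⁴ = 0.0443.

P₁/P₂ ≈ 0.0443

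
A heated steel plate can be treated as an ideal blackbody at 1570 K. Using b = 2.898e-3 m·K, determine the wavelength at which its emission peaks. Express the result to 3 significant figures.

λ_max ≈ 1.85×10³ nm

Wien's displacement law: λ_max = b/T = (2.898×10⁻³ m·K)/(1570 K) = 1.846×10⁻⁶ m.
That is 1.85×10³ nm, in the infrared range.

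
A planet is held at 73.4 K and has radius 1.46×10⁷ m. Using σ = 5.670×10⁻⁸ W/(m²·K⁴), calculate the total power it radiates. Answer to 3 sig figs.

Surface area A = 4πR² = 4π(1.46×10⁷ m)² = 2.67865×10¹⁵ m².
P = σAT⁴ = 5.670×10⁻⁸ × 2.67865×10¹⁵ × (73.4)⁴ = 4.41×10¹⁵ W.

P ≈ 4.41×10¹⁵ W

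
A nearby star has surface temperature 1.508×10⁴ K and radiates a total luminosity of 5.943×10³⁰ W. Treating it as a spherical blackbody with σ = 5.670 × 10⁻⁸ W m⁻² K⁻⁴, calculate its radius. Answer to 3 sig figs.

L = 4πR²σT⁴ ⇒ R = √(L/(4πσT⁴)).
σT⁴ = 2.93217×10⁹ W/m², so R = √(5.943×10³⁰/(4π×2.93217×10⁹)) = 1.27×10¹⁰ m.

R ≈ 1.27×10¹⁰ m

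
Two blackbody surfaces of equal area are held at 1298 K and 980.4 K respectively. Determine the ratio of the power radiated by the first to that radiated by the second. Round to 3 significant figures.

P₁/P₂ ≈ 3.07

With equal areas, P₁/P₂ = (T₁/T₂)⁴ = (1298/980.4)⁴ = 3.07.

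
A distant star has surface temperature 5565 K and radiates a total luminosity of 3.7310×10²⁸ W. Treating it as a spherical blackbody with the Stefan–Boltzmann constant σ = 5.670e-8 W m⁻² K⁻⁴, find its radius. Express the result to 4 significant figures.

L = 4πR²σT⁴ ⇒ R = √(L/(4πσT⁴)).
σT⁴ = 5.43806×10⁷ W/m², so R = √(3.7310×10²⁸/(4π×5.43806×10⁷)) = 7.389×10⁹ m.

R ≈ 7.389×10⁹ m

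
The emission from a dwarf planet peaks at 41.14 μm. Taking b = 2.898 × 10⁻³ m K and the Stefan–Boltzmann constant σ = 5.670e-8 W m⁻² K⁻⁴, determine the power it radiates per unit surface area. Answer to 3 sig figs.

Wien's law: T = b/λ_max = 2.898×10⁻³/4.114×10⁻⁵ = 70.4424 K.
Then I = σT⁴ = 5.670×10⁻⁸×(70.4424)⁴ = 1.40 W/m².

I ≈ 1.40 W/m²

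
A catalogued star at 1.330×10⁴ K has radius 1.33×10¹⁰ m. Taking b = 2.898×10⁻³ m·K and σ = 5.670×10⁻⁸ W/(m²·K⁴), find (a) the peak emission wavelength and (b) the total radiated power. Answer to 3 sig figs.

(a) λ_max = b/T = 2.898×10⁻³/1.330×10⁴ = 2.179×10⁻⁷ m = 218 nm.
Surface area A = 4πR² = 4π(1.33×10¹⁰ m)² = 2.22287×10²¹ m².
(b) P = σAT⁴ = 5.670×10⁻⁸×2.22287×10²¹×(1.330×10⁴)⁴ = 3.94×10³⁰ W.

λ_max ≈ 218 nm; P ≈ 3.94×10³⁰ W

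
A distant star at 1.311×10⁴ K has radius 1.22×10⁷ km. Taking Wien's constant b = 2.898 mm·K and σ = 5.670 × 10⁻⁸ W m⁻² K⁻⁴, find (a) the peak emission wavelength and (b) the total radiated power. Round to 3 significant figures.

(a) λ_max = b/T = 2.898×10⁻³/1.311×10⁴ = 2.211×10⁻⁷ m = 221 nm.
Surface area A = 4πR² = 4π(1.22×10¹⁰ m)² = 1.87038×10²¹ m².
(b) P = σAT⁴ = 5.670×10⁻⁸×1.87038×10²¹×(1.311×10⁴)⁴ = 3.13×10³⁰ W.

λ_max ≈ 221 nm; P ≈ 3.13×10³⁰ W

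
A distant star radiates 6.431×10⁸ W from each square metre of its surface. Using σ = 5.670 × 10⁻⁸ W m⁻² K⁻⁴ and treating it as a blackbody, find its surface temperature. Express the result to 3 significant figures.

I = σT⁴, so T = (I/σ)^(1/4) = (6.431×10⁸/(5.670×10⁻⁸))^(1/4) = 1.03×10⁴ K.

T ≈ 1.03×10⁴ K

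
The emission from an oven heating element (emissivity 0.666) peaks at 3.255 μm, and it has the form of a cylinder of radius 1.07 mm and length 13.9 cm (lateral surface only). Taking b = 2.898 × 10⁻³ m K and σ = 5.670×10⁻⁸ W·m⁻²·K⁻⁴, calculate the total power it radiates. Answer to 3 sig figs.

P ≈ 22.2 W

Wien's law: T = b/λ_max = 2.898×10⁻³/3.255×10⁻⁶ = 890.323 K.
Lateral area A = 2πrL = 2π×1.07×10⁻³×0.139 = 9.34498×10⁻⁴ m².
Then P = εσAT⁴ = 0.666×5.670×10⁻⁸×9.34498×10⁻⁴×(890.323)⁴ = 22.2 W.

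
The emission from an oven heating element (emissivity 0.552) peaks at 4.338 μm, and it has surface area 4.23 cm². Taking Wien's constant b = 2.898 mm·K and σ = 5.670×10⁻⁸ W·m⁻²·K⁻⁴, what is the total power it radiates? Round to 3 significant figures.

Wien's law: T = b/λ_max = 2.898×10⁻³/4.338×10⁻⁶ = 668.050 K.
Area A = 4.23 cm² = 4.23×10⁻⁴ m².
Then P = εσAT⁴ = 0.552×5.670×10⁻⁸×4.23×10⁻⁴×(668.050)⁴ = 2.64 W.

P ≈ 2.64 W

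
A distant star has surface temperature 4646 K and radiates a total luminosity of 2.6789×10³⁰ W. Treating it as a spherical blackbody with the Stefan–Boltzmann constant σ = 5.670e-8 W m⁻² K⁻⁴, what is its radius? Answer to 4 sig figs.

R ≈ 8.983×10¹⁰ m

L = 4πR²σT⁴ ⇒ R = √(L/(4πσT⁴)).
σT⁴ = 2.64180×10⁷ W/m², so R = √(2.6789×10³⁰/(4π×2.64180×10⁷)) = 8.983×10¹⁰ m.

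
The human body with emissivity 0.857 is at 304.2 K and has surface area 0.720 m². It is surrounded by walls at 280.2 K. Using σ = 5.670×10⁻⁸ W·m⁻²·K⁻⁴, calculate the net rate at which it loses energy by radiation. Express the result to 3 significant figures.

Net loss ≈ 83.9 W

Area A = 0.720 m².
Net radiated power P_net = εσA(T⁴ − T₀⁴) = 0.857×5.670×10⁻⁸×0.720×(304.2⁴ − 280.2⁴).
T⁴ − T₀⁴ = 8.56321×10⁹ − 6.16414×10⁹ = 2.39907×10⁹ K⁴, so P_net = 83.9 W.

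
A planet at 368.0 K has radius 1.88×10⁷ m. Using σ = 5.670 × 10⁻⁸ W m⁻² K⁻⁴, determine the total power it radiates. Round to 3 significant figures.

Surface area A = 4πR² = 4π(1.88×10⁷ m)² = 4.44146×10¹⁵ m².
P = σAT⁴ = 5.670×10⁻⁸ × 4.44146×10¹⁵ × (368.0)⁴ = 4.62×10¹⁸ W.

P ≈ 4.62×10¹⁸ W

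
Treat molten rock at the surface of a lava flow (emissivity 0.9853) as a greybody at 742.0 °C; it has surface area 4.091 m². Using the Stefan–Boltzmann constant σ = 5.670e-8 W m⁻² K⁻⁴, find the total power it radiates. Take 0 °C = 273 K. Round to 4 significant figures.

P ≈ 2.426×10⁵ W

T = 742.0 °C + 273 = 1015.0 K.
Area A = 4.091 m².
P = εσAT⁴ = 0.9853 × 5.670×10⁻⁸ × 4.091 × (1015.0)⁴ = 2.426×10⁵ W.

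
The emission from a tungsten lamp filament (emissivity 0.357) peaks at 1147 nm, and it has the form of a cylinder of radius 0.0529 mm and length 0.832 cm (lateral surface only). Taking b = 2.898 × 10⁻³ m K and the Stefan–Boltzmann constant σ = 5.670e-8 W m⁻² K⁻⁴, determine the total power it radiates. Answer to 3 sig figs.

P ≈ 2.28 W

Wien's law: T = b/λ_max = 2.898×10⁻³/1.147×10⁻⁶ = 2526.59 K.
Lateral area A = 2πrL = 2π×5.29×10⁻⁵×8.32×10⁻³ = 2.76541×10⁻⁶ m².
Then P = εσAT⁴ = 0.357×5.670×10⁻⁸×2.76541×10⁻⁶×(2526.59)⁴ = 2.28 W.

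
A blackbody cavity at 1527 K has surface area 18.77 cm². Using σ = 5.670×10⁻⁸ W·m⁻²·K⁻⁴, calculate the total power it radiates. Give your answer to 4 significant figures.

P ≈ 578.6 W

Area A = 18.77 cm² = 1.877×10⁻³ m².
P = σAT⁴ = 5.670×10⁻⁸ × 1.877×10⁻³ × (1527)⁴ = 578.6 W.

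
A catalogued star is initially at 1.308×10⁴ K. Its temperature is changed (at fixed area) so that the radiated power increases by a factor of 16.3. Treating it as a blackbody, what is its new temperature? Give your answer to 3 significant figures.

T₂ ≈ 2.63×10⁴ K

P ∝ T⁴, so T₂/T₁ = (P₂/P₁)^(1/4) = (16.3)^(1/4) = 2.00931.
T₂ = 1.308×10⁴ × 2.00931 = 2.63×10⁴ K.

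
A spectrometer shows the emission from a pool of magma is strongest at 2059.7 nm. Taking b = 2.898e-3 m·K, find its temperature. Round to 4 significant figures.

Wien's law gives T = b/λ_max = (2.898×10⁻³ m·K)/(2.0597×10⁻⁶ m) = 1407 K.

T ≈ 1407 K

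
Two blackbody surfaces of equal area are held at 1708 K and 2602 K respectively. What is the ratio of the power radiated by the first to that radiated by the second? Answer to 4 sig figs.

With equal areas, P₁/P₂ = (T₁/T₂)⁴ = (1708/2602)⁴ = 0.1857.

P₁/P₂ ≈ 0.1857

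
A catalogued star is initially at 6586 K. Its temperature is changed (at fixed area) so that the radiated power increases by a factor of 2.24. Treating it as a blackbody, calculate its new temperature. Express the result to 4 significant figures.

P ∝ T⁴, so T₂/T₁ = (P₂/P₁)^(1/4) = (2.24)^(1/4) = 1.22338.
T₂ = 6586 × 1.22338 = 8057 K.

T₂ ≈ 8057 K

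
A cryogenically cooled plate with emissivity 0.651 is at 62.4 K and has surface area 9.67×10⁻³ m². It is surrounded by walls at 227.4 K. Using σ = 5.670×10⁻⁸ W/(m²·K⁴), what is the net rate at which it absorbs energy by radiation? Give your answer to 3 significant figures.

Area A = 9.67×10⁻³ m².
Net radiated power P_net = εσA(T⁴ − T₀⁴) = 0.651×5.670×10⁻⁸×9.67×10⁻³×(62.4⁴ − 227.4⁴).
T⁴ − T₀⁴ = 1.51614×10⁷ − 2.67400×10⁹ = -2.65884×10⁹ K⁴, so P_net = -0.949 W — negative, meaning a net gain of 0.949 W.

Net gain ≈ 0.949 W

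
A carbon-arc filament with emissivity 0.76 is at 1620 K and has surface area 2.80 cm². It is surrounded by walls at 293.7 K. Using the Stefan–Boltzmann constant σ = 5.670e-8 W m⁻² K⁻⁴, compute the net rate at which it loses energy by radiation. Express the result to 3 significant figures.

Net loss ≈ 83.0 W

Area A = 2.80 cm² = 2.80×10⁻⁴ m².
Net radiated power P_net = εσA(T⁴ − T₀⁴) = 0.76×5.670×10⁻⁸×2.80×10⁻⁴×(1620⁴ − 293.7⁴).
T⁴ − T₀⁴ = 6.88748×10¹² − 7.44073×10⁹ = 6.88004×10¹² K⁴, so P_net = 83.0 W.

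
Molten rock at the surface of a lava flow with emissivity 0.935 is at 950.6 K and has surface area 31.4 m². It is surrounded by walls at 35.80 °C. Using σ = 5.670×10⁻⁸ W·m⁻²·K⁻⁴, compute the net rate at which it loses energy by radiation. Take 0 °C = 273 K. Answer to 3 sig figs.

Surroundings: T = 35.80 °C + 273 = 308.80 K.
Area A = 31.4 m².
Net radiated power P_net = εσA(T⁴ − T₀⁴) = 0.935×5.670×10⁻⁸×31.4×(950.6⁴ − 308.80⁴).
T⁴ − T₀⁴ = 8.16566×10¹¹ − 9.09304×10⁹ = 8.07473×10¹¹ K⁴, so P_net = 1.34×10⁶ W.

Net loss ≈ 1.34×10⁶ W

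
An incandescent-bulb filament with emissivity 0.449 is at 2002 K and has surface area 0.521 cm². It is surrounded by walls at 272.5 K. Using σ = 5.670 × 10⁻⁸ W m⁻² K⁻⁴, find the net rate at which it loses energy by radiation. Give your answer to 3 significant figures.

Net loss ≈ 21.3 W

Area A = 0.521 cm² = 5.21×10⁻⁵ m².
Net radiated power P_net = εσA(T⁴ − T₀⁴) = 0.449×5.670×10⁻⁸×5.21×10⁻⁵×(2002⁴ − 272.5⁴).
T⁴ − T₀⁴ = 1.60641×10¹³ − 5.51399×10⁹ = 1.60586×10¹³ K⁴, so P_net = 21.3 W.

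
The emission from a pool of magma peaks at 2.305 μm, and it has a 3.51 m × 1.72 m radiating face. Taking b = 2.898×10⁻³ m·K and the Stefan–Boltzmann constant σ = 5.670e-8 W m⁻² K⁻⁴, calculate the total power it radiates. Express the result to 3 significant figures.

P ≈ 8.55×10⁵ W

Wien's law: T = b/λ_max = 2.898×10⁻³/2.305×10⁻⁶ = 1257.27 K.
Area A = 3.51 × 1.72 = 6.0372 m².
Then P = σAT⁴ = 5.670×10⁻⁸×6.0372×(1257.27)⁴ = 8.55×10⁵ W.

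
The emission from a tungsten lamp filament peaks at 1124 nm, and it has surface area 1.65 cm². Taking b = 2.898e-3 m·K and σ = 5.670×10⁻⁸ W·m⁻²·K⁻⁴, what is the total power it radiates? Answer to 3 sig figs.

P ≈ 413 W

Wien's law: T = b/λ_max = 2.898×10⁻³/1.124×10⁻⁶ = 2578.29 K.
Area A = 1.65 cm² = 1.65×10⁻⁴ m².
Then P = σAT⁴ = 5.670×10⁻⁸×1.65×10⁻⁴×(2578.29)⁴ = 413 W.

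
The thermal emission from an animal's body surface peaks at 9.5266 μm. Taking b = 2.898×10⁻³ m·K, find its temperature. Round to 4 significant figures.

Wien's law gives T = b/λ_max = (2.898×10⁻³ m·K)/(9.5266×10⁻⁶ m) = 304.2 K.

T ≈ 304.2 K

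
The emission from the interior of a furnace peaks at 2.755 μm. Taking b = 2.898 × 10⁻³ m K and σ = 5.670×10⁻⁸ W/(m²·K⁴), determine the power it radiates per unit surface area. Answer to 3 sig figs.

I ≈ 6.94×10⁴ W/m²

Wien's law: T = b/λ_max = 2.898×10⁻³/2.755×10⁻⁶ = 1051.91 K.
Then I = σT⁴ = 5.670×10⁻⁸×(1051.91)⁴ = 6.94×10⁴ W/m².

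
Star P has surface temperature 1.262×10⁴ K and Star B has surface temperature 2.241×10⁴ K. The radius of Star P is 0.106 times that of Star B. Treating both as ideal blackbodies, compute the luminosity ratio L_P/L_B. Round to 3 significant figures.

L ∝ R²T⁴, so L_P/L_B = (R_P/R_B)²(T_P/T_B)⁴ = (0.106)² × (1.262×10⁴/2.241×10⁴)⁴ = 0.011236 × 0.100570 = 1.13×10⁻³.

L_P/L_B ≈ 1.13×10⁻³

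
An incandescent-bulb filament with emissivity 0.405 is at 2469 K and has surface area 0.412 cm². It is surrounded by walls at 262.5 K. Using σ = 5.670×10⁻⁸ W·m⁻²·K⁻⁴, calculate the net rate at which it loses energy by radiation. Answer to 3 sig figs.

Area A = 0.412 cm² = 4.12×10⁻⁵ m².
Net radiated power P_net = εσA(T⁴ − T₀⁴) = 0.405×5.670×10⁻⁸×4.12×10⁻⁵×(2469⁴ − 262.5⁴).
T⁴ − T₀⁴ = 3.71607×10¹³ − 4.74807×10⁹ = 3.71560×10¹³ K⁴, so P_net = 35.2 W.

Net loss ≈ 35.2 W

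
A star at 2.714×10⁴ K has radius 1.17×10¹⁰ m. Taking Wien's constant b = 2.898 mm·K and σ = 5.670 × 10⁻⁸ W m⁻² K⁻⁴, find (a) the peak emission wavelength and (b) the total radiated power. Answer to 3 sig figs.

(a) λ_max = b/T = 2.898×10⁻³/2.714×10⁴ = 1.068×10⁻⁷ m = 107 nm.
Surface area A = 4πR² = 4π(1.17×10¹⁰ m)² = 1.72021×10²¹ m².
(b) P = σAT⁴ = 5.670×10⁻⁸×1.72021×10²¹×(2.714×10⁴)⁴ = 5.29×10³¹ W.

λ_max ≈ 107 nm; P ≈ 5.29×10³¹ W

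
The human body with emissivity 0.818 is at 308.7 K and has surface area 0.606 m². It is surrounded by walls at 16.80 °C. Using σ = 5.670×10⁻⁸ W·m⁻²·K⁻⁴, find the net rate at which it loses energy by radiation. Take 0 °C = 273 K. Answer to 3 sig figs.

Surroundings: T = 16.80 °C + 273 = 289.80 K.
Area A = 0.606 m².
Net radiated power P_net = εσA(T⁴ − T₀⁴) = 0.818×5.670×10⁻⁸×0.606×(308.7⁴ − 289.80⁴).
T⁴ − T₀⁴ = 9.08127×10⁹ − 7.05332×10⁹ = 2.02795×10⁹ K⁴, so P_net = 57.0 W.

Net loss ≈ 57.0 W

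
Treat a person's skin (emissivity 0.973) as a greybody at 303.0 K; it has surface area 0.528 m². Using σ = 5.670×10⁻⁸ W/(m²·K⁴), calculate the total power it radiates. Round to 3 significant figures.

P ≈ 246 W

Area A = 0.528 m².
P = εσAT⁴ = 0.973 × 5.670×10⁻⁸ × 0.528 × (303.0)⁴ = 246 W.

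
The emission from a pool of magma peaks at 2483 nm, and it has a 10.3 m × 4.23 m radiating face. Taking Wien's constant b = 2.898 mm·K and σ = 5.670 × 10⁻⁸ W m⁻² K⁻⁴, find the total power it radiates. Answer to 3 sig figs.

Wien's law: T = b/λ_max = 2.898×10⁻³/2.483×10⁻⁶ = 1167.14 K.
Area A = 10.3 × 4.23 = 43.569 m².
Then P = σAT⁴ = 5.670×10⁻⁸×43.569×(1167.14)⁴ = 4.58×10⁶ W.

P ≈ 4.58×10⁶ W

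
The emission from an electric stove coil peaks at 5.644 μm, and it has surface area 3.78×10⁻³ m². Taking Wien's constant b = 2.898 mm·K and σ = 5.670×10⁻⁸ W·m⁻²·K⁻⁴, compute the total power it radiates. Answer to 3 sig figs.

Wien's law: T = b/λ_max = 2.898×10⁻³/5.644×10⁻⁶ = 513.466 K.
Area A = 3.78×10⁻³ m².
Then P = σAT⁴ = 5.670×10⁻⁸×3.78×10⁻³×(513.466)⁴ = 14.9 W.

P ≈ 14.9 W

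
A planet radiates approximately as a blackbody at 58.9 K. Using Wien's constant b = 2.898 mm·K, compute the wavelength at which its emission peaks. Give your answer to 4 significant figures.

λ_max ≈ 49.20 μm

Wien's displacement law: λ_max = b/T = (2.898×10⁻³ m·K)/(58.9 K) = 4.9202×10⁻⁵ m.
That is 49.20 μm, in the infrared range.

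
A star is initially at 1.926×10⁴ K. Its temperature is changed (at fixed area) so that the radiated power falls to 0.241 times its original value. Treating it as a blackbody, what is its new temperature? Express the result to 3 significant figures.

T₂ ≈ 1.35×10⁴ K

P ∝ T⁴, so T₂/T₁ = (P₂/P₁)^(1/4) = (0.241)^(1/4) = 0.700655.
T₂ = 1.926×10⁴ × 0.700655 = 1.35×10⁴ K.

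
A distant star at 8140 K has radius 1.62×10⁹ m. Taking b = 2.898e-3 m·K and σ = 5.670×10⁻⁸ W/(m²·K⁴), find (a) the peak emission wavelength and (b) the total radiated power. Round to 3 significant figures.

λ_max ≈ 0.356 μm; P ≈ 8.21×10²⁷ W

(a) λ_max = b/T = 2.898×10⁻³/8140 = 3.560×10⁻⁷ m = 0.356 μm.
Surface area A = 4πR² = 4π(1.62×10⁹ m)² = 3.29792×10¹⁹ m².
(b) P = σAT⁴ = 5.670×10⁻⁸×3.29792×10¹⁹×(8140)⁴ = 8.21×10²⁷ W.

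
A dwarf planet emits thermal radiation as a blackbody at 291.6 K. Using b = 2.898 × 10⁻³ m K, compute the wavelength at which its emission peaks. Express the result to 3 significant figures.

Wien's displacement law: λ_max = b/T = (2.898×10⁻³ m·K)/(291.6 K) = 9.938×10⁻⁶ m.
That is 9.94 μm, in the infrared range.

λ_max ≈ 9.94 μm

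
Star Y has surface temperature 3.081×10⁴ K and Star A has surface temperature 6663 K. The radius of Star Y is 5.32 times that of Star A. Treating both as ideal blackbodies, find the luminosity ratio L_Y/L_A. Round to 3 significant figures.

L ∝ R²T⁴, so L_Y/L_A = (R_Y/R_A)²(T_Y/T_A)⁴ = (5.32)² × (3.081×10⁴/6663)⁴ = 28.3024 × 457.180 = 1.29×10⁴.

L_Y/L_A ≈ 1.29×10⁴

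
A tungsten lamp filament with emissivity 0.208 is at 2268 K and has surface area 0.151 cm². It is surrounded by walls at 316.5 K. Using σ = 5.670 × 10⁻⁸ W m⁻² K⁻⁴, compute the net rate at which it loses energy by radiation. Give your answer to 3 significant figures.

Net loss ≈ 4.71 W

Area A = 0.151 cm² = 1.51×10⁻⁵ m².
Net radiated power P_net = εσA(T⁴ − T₀⁴) = 0.208×5.670×10⁻⁸×1.51×10⁻⁵×(2268⁴ − 316.5⁴).
T⁴ − T₀⁴ = 2.64589×10¹³ − 1.00345×10¹⁰ = 2.64489×10¹³ K⁴, so P_net = 4.71 W.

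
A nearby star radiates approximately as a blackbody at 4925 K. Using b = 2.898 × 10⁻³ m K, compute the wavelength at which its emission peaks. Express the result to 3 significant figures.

Wien's displacement law: λ_max = b/T = (2.898×10⁻³ m·K)/(4925 K) = 5.884×10⁻⁷ m.
That is 0.588 μm, in the visible range.

λ_max ≈ 0.588 μm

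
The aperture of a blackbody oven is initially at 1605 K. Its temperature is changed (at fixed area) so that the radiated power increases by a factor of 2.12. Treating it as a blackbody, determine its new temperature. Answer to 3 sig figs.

P ∝ T⁴, so T₂/T₁ = (P₂/P₁)^(1/4) = (2.12)^(1/4) = 1.20666.
T₂ = 1605 × 1.20666 = 1.94×10³ K.

T₂ ≈ 1.94×10³ K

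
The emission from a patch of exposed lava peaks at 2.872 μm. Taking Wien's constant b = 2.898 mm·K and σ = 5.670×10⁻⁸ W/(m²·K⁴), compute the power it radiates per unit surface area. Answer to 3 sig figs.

Wien's law: T = b/λ_max = 2.898×10⁻³/2.872×10⁻⁶ = 1009.05 K.
Then I = σT⁴ = 5.670×10⁻⁸×(1009.05)⁴ = 5.88×10⁴ W/m².

I ≈ 5.88×10⁴ W/m²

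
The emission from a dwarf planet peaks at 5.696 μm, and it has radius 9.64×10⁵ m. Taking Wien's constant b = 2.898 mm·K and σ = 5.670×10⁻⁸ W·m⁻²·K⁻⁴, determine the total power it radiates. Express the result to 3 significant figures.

Wien's law: T = b/λ_max = 2.898×10⁻³/5.696×10⁻⁶ = 508.778 K.
Surface area A = 4πR² = 4π(9.64×10⁵ m)² = 1.16779×10¹³ m².
Then P = σAT⁴ = 5.670×10⁻⁸×1.16779×10¹³×(508.778)⁴ = 4.44×10¹⁶ W.

P ≈ 4.44×10¹⁶ W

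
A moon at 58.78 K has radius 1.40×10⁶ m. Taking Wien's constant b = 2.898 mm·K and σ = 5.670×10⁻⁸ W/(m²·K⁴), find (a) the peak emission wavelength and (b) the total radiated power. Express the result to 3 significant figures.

λ_max ≈ 49.3 μm; P ≈ 1.67×10¹³ W

(a) λ_max = b/T = 2.898×10⁻³/58.78 = 4.930×10⁻⁵ m = 49.3 μm.
Surface area A = 4πR² = 4π(1.40×10⁶ m)² = 2.46301×10¹³ m².
(b) P = σAT⁴ = 5.670×10⁻⁸×2.46301×10¹³×(58.78)⁴ = 1.67×10¹³ W.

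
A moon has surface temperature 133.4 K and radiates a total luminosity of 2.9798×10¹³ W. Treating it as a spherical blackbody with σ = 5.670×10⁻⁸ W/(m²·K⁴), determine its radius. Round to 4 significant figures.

R ≈ 3.634×10⁵ m

L = 4πR²σT⁴ ⇒ R = √(L/(4πσT⁴)).
σT⁴ = 17.9559 W/m², so R = √(2.9798×10¹³/(4π×17.9559)) = 3.634×10⁵ m.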